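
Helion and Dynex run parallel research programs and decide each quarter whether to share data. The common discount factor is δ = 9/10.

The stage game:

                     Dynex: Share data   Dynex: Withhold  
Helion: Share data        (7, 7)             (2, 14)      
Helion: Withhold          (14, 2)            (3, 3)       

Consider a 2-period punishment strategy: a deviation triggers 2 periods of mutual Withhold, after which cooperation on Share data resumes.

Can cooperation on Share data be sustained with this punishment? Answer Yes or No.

A one-shot deviation gives 14 now, then 3 for 2 periods, then back to 7.
Gain from deviating: (14−7) today; loss: (7−3) in each of the next 2 periods.
No-deviation condition: (7−3)(δ+…+δ^2) ≥ 14−7, i.e. δ+…+δ^2 ≥ 7/4.
At δ = 9/10: δ+…+δ^2 = 1.7100 < 1.7500.
So cooperation is not sustainable.

No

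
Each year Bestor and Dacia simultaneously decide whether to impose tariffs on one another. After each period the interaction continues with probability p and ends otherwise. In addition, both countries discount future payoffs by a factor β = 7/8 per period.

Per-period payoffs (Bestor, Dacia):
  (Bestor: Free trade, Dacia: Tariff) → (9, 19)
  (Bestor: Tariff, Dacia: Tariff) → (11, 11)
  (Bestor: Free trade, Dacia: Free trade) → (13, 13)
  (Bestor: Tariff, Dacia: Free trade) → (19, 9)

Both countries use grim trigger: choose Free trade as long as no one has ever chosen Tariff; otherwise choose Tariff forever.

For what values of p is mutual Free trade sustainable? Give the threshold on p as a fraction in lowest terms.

6/7

Expected continuation weight on next period's payoff is β·p = 7/8·p, which plays the role of the discount factor.
Cooperation requires 7/8·p ≥ (19−13)/(19−11) = 3/4, hence p ≥ 6/7.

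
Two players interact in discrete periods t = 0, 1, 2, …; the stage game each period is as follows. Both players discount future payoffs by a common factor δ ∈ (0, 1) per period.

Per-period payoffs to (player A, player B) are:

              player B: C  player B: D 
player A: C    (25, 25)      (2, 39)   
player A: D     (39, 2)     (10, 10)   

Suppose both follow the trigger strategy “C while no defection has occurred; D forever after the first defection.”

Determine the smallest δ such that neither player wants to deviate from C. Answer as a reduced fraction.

14/29

Cooperation forever yields 25 each period: 25/(1−δ).
Deviating yields 39 once, then 10 forever: 39 + 10δ/(1−δ).
No profitable deviation requires 25/(1−δ) ≥ 39 + 10δ/(1−δ).
Multiplying by (1−δ): 25 ≥ 39(1−δ) + 10δ = 39 − 29δ.
So 29δ ≥ 14, i.e. δ ≥ 14/29.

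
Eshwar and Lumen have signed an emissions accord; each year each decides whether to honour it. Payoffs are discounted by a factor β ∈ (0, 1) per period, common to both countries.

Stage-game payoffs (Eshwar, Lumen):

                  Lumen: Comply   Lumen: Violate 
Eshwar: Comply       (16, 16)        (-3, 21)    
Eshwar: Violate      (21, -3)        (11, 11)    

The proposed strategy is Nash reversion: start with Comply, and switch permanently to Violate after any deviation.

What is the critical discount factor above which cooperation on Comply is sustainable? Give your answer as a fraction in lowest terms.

1/2

Cooperation forever yields 16 each period: 16/(1−β).
Deviating yields 21 once, then 11 forever: 21 + 11β/(1−β).
No profitable deviation requires 16/(1−β) ≥ 21 + 11β/(1−β).
Multiplying by (1−β): 16 ≥ 21(1−β) + 11β = 21 − 10β.
So 10β ≥ 5, i.e. β ≥ 5/10 = 1/2.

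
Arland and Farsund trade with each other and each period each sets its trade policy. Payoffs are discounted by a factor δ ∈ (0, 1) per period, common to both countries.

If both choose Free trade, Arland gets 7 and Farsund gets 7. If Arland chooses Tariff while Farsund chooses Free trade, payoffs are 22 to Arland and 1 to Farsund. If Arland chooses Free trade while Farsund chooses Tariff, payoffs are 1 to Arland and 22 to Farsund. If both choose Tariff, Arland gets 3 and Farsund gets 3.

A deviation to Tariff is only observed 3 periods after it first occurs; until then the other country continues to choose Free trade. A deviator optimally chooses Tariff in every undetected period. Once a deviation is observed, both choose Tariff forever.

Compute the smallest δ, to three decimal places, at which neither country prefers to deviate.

0.924

A deviator earns 22 for 3 periods, then 3 forever; cooperating earns 7 forever. Multiplying the IC by (1−δ):
7 ≥ 22(1−δ^3) + 3δ^3, so 19·δ^3 ≥ 15 and δ^3 ≥ 15/19.
δ ≥ (15/19)^(1/3) ≈ 0.924.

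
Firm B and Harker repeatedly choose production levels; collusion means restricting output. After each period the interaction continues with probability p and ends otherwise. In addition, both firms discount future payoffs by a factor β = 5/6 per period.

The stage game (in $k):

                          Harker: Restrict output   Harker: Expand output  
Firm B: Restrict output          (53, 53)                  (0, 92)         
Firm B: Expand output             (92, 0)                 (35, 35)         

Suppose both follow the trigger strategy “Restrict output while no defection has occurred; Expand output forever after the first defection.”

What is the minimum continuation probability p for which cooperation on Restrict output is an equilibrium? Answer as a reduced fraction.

With continuation probability p and discount β, the effective per-period discount factor is βp.
Grim-trigger IC: βp ≥ (92−53)/(92−35) = 13/19.
So p ≥ (13/19)/(5/6) = 78/95.

78/95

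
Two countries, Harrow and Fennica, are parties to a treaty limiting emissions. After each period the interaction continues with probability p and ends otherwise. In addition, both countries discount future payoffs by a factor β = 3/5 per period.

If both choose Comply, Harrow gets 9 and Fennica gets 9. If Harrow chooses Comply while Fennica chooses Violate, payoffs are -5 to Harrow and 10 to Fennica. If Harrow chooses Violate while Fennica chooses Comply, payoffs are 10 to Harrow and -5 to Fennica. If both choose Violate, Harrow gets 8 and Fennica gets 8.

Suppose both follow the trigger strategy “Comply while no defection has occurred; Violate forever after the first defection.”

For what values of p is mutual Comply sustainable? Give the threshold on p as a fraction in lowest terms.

5/6

With continuation probability p and discount β, the effective per-period discount factor is βp.
Grim-trigger IC: βp ≥ (10−9)/(10−8) = 1/2.
So p ≥ (1/2)/(3/5) = 5/6.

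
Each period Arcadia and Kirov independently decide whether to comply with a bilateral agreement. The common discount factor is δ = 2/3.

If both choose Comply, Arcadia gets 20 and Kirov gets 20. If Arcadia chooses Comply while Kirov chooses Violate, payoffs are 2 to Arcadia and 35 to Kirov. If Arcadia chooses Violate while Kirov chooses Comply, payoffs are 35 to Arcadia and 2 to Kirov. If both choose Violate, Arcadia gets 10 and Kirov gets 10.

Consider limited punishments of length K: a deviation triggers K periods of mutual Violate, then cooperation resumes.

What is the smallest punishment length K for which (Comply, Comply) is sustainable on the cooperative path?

4

IC: δ(1−δ^K)/(1−δ) ≥ (35−20)/(20−10) = 3/2.
With δ = 2/3: need 1 − δ^K ≥ 3/2·(1−2/3)/(2/3), i.e. δ^K ≤ 0.2500.
Since (2/3)^3 = 0.2963 and (2/3)^4 = 0.1975, the smallest such K is 4.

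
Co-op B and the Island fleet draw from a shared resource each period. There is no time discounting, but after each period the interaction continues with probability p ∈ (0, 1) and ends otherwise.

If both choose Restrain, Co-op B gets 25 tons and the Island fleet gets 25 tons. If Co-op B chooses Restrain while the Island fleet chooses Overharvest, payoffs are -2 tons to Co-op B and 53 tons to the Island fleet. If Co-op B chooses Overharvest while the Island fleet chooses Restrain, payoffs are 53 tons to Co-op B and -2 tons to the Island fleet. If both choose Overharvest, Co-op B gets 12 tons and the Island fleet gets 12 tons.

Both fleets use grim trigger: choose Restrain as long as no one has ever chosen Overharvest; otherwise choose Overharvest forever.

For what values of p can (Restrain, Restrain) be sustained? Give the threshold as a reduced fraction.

Expected cooperation value is 25 + p·25 + p²·25 + … = 25/(1−p); deviation gives 53 + p·12/(1−p).
25 ≥ 53(1−p) + 12p ⇒ 41p ≥ 28 ⇒ p ≥ 28/41.

28/41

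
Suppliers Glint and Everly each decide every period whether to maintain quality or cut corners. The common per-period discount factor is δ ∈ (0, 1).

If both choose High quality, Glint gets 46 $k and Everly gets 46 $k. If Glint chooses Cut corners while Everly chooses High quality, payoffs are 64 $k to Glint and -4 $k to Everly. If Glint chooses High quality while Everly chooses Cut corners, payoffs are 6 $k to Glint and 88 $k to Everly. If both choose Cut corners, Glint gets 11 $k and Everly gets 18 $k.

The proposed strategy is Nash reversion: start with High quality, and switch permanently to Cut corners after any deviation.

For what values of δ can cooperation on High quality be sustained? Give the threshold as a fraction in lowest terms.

Glint's threshold: (64−46)/(64−11) = 18/53.
Everly's threshold: (88−46)/(88−18) = 3/5.
18/53 < 3/5, so Everly binds and δ* = 3/5.

3/5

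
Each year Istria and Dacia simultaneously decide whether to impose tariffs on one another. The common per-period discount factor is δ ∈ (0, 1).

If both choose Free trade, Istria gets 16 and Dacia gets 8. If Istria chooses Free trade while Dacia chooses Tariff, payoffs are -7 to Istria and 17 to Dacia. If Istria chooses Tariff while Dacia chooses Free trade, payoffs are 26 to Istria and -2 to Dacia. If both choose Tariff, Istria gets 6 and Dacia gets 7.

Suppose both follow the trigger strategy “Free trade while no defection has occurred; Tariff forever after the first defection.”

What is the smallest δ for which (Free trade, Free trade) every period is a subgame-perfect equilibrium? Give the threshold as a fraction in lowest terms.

9/10

Istria: cooperation gives 16 each period; deviation gives 26 once then 6 forever.
  16/(1−δ) ≥ 26 + 6δ/(1−δ) ⇒ δ ≥ 10/20 = 1/2.
Dacia: cooperation gives 8 each period; deviation gives 17 once then 7 forever.
  δ ≥ 9/10.
Both must hold, so the binding constraint is Dacia's: δ ≥ 9/10.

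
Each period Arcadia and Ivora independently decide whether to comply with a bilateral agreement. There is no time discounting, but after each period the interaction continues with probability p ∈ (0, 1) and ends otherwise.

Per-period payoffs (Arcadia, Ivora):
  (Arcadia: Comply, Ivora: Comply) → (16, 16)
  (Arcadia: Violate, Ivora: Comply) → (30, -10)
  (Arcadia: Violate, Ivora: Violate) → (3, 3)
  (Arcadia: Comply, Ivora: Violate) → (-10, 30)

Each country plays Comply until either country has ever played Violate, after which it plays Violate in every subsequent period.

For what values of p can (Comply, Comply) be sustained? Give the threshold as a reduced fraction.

14/27

With no time discounting, the continuation probability p plays the role of the discount factor.
Grim-trigger IC: 16/(1−p) ≥ 30 + 3p/(1−p) ⇒ p ≥ (30−16)/(30−3) = 14/27.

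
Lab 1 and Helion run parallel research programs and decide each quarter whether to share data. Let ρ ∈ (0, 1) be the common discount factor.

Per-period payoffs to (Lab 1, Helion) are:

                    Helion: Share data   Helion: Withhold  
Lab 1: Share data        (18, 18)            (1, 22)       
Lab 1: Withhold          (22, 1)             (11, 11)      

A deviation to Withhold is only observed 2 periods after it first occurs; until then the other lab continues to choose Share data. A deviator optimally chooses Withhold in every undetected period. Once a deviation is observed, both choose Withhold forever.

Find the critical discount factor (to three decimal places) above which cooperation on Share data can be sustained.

0.603

The best deviation is to choose Withhold for all 2 undetected periods, earning 22 each, then 11 forever once detected.
Deviation value: 22(1−ρ^2)/(1−ρ) + 11ρ^2/(1−ρ); cooperation value: 18/(1−ρ).
IC: 18 ≥ 22(1−ρ^2) + 11ρ^2 = 22 − 11ρ^2.
So ρ^2 ≥ 4/11, giving ρ ≥ (4/11)^(1/2) ≈ 0.603.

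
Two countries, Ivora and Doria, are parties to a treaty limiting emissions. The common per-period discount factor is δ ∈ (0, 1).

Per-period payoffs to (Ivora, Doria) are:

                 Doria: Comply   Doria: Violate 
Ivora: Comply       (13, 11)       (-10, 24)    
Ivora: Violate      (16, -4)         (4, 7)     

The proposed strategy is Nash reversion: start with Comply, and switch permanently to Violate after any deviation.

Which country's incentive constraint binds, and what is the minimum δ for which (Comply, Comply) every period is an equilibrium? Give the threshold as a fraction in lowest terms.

Doria; δ ≥ 13/17

Ivora's threshold: (16−13)/(16−4) = 1/4.
Doria's threshold: (24−11)/(24−7) = 13/17.
1/4 < 13/17, so Doria binds and δ* = 13/17.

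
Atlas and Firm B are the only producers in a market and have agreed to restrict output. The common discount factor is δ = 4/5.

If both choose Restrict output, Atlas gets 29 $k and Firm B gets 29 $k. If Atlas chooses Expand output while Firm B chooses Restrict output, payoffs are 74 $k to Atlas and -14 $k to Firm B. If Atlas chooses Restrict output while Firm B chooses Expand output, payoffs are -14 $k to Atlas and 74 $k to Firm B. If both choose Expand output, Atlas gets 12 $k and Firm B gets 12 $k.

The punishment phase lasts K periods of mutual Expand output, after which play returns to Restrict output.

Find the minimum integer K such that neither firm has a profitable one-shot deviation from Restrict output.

No profitable deviation requires (29−12)(δ+…+δ^K) ≥ 74−29, i.e. δ+…+δ^K ≥ 45/17 ≈ 2.6471.
With δ = 4/5, the partial sums are K=1: 0.8000, K=2: 1.4400, K=3: 1.9520, K=4: 2.3616, K=5: 2.6893.
K = 5 is the first length at which the sum reaches 2.6471.

5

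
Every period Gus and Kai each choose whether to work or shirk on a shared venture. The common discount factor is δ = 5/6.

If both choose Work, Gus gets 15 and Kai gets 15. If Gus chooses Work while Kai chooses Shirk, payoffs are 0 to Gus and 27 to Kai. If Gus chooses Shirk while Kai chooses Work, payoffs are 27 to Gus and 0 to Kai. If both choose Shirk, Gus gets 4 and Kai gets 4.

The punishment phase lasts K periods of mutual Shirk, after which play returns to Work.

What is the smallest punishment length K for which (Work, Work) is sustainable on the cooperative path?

2

Need Σ_{k=1}^{K} δ^k ≥ (27−15)/(15−4) = 1.0909 at δ = 5/6.
At K = 1 the sum is 0.8333 < 1.0909; at K = 2 it is 1.5278 ≥ 1.0909.
So the minimum punishment length is K = 2.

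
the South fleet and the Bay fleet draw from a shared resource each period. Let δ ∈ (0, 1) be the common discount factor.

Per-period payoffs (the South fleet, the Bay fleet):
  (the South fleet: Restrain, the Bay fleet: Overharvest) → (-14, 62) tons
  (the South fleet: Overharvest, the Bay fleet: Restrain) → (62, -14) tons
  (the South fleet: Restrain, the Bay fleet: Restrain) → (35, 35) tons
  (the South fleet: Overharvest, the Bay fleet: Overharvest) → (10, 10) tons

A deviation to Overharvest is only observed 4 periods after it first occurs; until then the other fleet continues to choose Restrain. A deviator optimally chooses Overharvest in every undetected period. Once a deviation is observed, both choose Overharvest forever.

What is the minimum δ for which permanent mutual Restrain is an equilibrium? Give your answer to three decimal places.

0.849

A deviator earns 62 for 4 periods, then 10 forever; cooperating earns 35 forever. Multiplying the IC by (1−δ):
35 ≥ 62(1−δ^4) + 10δ^4, so 52·δ^4 ≥ 27 and δ^4 ≥ 27/52.
δ ≥ (27/52)^(1/4) ≈ 0.849.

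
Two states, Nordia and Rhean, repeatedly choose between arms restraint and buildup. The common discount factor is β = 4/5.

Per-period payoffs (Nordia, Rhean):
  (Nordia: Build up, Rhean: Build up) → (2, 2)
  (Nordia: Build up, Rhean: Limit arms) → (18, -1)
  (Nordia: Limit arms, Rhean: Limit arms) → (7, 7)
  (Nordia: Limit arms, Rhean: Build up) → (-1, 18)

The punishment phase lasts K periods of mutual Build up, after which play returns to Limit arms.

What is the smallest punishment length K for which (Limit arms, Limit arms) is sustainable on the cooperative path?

4

No profitable deviation requires (7−2)(β+…+β^K) ≥ 18−7, i.e. β+…+β^K ≥ 11/5 ≈ 2.2000.
With β = 4/5, the partial sums are K=1: 0.8000, K=2: 1.4400, K=3: 1.9520, K=4: 2.3616.
K = 4 is the first length at which the sum reaches 2.2000.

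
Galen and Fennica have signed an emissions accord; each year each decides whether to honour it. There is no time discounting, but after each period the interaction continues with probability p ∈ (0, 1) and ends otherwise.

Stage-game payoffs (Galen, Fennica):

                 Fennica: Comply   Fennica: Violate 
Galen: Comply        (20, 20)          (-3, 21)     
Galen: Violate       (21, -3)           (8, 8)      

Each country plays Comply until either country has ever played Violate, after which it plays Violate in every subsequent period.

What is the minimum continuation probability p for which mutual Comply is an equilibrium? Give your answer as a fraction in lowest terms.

1/13

With no time discounting, the continuation probability p plays the role of the discount factor.
Grim-trigger IC: 20/(1−p) ≥ 21 + 8p/(1−p) ⇒ p ≥ (21−20)/(21−8) = 1/13.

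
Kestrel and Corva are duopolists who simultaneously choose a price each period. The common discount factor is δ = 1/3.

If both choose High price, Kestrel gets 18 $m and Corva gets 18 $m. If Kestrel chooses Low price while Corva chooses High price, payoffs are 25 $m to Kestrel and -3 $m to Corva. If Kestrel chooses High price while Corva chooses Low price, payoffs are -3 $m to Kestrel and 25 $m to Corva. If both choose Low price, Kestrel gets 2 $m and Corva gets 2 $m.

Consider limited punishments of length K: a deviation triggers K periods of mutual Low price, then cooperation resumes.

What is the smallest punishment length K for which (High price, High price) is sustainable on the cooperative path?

IC: δ(1−δ^K)/(1−δ) ≥ (25−18)/(18−2) = 7/16.
With δ = 1/3: need 1 − δ^K ≥ 7/16·(1−1/3)/(1/3), i.e. δ^K ≤ 0.1250.
Since (1/3)^1 = 0.3333 and (1/3)^2 = 0.1111, the smallest such K is 2.

2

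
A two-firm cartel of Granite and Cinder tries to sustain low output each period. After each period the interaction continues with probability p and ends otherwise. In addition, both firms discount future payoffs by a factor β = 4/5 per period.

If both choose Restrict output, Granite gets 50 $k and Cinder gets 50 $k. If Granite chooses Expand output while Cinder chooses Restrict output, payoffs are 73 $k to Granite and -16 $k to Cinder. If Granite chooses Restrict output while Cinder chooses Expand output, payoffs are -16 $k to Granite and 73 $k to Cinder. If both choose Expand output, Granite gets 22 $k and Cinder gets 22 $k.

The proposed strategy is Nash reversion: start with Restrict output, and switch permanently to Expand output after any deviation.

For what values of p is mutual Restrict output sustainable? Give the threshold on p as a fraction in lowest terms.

115/204

With continuation probability p and discount β, the effective per-period discount factor is βp.
Grim-trigger IC: βp ≥ (73−50)/(73−22) = 23/51.
So p ≥ (23/51)/(4/5) = 115/204.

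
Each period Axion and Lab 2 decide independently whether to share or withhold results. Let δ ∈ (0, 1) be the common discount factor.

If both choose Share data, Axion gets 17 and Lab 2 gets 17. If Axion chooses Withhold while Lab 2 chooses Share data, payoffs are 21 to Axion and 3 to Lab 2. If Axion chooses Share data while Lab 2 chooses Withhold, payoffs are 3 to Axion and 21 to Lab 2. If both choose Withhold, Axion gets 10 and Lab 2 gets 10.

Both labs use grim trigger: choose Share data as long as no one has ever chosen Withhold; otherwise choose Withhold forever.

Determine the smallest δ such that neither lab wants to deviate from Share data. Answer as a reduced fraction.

Under grim trigger the critical discount factor is (T−C)/(T−P) with T = 21, C = 17, P = 10.
δ* = (21−17)/(21−10) = 4/11.

4/11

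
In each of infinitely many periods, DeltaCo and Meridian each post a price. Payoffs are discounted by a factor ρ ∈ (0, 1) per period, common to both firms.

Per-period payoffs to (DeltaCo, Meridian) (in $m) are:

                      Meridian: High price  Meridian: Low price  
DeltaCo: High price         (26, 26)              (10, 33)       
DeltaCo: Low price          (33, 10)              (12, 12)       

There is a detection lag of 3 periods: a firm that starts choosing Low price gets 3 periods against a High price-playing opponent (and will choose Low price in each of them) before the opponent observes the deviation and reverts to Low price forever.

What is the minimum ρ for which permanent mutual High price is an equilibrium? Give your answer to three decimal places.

The best deviation is to choose Low price for all 3 undetected periods, earning 33 each, then 12 forever once detected.
Deviation value: 33(1−ρ^3)/(1−ρ) + 12ρ^3/(1−ρ); cooperation value: 26/(1−ρ).
IC: 26 ≥ 33(1−ρ^3) + 12ρ^3 = 33 − 21ρ^3.
So ρ^3 ≥ 7/21 = 1/3, giving ρ ≥ (1/3)^(1/3) ≈ 0.693.

0.693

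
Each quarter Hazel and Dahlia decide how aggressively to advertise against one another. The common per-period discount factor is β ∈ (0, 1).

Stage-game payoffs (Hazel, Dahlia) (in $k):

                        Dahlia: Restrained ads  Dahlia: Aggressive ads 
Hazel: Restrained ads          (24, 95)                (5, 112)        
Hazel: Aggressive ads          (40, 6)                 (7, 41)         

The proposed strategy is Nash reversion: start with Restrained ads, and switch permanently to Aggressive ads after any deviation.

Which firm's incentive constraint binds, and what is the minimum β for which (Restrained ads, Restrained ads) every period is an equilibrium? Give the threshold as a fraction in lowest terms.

Hazel's threshold: (40−24)/(40−7) = 16/33.
Dahlia's threshold: (112−95)/(112−41) = 17/71.
16/33 > 17/71, so Hazel binds and β* = 16/33.

Hazel; β ≥ 16/33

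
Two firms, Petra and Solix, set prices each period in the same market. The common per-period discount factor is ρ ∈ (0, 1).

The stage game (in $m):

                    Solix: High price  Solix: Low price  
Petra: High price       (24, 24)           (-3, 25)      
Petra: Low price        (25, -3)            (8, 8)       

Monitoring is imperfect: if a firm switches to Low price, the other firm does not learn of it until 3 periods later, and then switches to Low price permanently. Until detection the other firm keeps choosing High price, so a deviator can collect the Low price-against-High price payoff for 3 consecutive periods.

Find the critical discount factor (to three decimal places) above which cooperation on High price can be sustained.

A deviator earns 25 for 3 periods, then 8 forever; cooperating earns 24 forever. Multiplying the IC by (1−ρ):
24 ≥ 25(1−ρ^3) + 8ρ^3, so 17·ρ^3 ≥ 1 and ρ^3 ≥ 1/17.
ρ ≥ (1/17)^(1/3) ≈ 0.389.

0.389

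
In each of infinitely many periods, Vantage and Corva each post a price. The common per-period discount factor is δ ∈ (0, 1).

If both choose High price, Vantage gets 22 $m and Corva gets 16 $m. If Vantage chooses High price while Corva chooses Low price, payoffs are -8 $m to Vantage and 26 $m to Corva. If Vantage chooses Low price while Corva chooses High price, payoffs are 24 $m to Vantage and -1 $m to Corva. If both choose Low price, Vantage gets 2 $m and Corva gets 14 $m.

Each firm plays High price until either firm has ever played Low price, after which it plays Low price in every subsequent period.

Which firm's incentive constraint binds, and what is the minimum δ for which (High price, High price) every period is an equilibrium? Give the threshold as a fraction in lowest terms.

Corva; δ ≥ 5/6

For Vantage: deviation gain 24−22 = 2, per-period punishment loss 22−2 = 20. IC gives δ ≥ 2/22 = 1/11.
For Corva: gain 10, loss 2 per period, so δ ≥ 10/12 = 5/6.
The tighter constraint is Corva's, so cooperation needs δ ≥ 5/6.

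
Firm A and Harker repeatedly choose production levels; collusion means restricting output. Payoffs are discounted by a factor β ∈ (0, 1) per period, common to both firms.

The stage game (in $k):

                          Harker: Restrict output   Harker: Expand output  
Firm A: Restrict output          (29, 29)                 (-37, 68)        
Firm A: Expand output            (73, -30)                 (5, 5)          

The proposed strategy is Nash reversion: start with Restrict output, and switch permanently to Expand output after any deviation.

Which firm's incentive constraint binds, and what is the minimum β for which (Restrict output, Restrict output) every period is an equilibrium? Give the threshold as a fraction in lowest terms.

Firm A; β ≥ 11/17

Firm A's threshold: (73−29)/(73−5) = 11/17.
Harker's threshold: (68−29)/(68−5) = 13/21.
11/17 > 13/21, so Firm A binds and β* = 11/17.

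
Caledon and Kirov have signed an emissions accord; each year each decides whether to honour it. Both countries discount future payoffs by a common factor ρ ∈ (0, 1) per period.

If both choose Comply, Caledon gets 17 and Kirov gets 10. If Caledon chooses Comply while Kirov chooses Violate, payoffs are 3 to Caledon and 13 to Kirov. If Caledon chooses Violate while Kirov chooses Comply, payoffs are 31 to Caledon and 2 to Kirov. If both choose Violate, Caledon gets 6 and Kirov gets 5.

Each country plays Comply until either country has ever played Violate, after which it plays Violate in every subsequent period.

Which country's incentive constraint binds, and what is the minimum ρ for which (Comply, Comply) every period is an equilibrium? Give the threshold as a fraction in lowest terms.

For Caledon: deviation gain 31−17 = 14, per-period punishment loss 17−6 = 11. IC gives ρ ≥ 14/25.
For Kirov: gain 3, loss 5 per period, so ρ ≥ 3/8.
The tighter constraint is Caledon's, so cooperation needs ρ ≥ 14/25.

Caledon; ρ ≥ 14/25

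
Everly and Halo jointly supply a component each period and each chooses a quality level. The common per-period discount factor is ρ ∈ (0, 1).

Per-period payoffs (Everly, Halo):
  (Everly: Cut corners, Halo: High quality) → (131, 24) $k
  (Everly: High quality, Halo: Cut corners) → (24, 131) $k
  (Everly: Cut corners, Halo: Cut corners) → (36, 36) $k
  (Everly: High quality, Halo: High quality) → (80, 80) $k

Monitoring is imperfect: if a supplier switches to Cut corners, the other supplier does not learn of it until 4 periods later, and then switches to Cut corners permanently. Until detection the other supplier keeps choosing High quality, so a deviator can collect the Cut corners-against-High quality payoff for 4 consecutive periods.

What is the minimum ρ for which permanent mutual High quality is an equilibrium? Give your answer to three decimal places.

0.856

The best deviation is to choose Cut corners for all 4 undetected periods, earning 131 each, then 36 forever once detected.
Deviation value: 131(1−ρ^4)/(1−ρ) + 36ρ^4/(1−ρ); cooperation value: 80/(1−ρ).
IC: 80 ≥ 131(1−ρ^4) + 36ρ^4 = 131 − 95ρ^4.
So ρ^4 ≥ 51/95, giving ρ ≥ (51/95)^(1/4) ≈ 0.856.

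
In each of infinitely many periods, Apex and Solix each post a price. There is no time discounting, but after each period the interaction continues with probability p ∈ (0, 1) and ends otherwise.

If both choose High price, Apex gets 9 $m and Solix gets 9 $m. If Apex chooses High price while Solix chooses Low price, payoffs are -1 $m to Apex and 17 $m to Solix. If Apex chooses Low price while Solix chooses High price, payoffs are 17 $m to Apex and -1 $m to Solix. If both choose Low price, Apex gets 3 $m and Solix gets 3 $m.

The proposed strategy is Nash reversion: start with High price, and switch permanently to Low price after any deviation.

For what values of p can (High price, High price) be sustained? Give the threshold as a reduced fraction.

4/7

With no time discounting, the continuation probability p plays the role of the discount factor.
Grim-trigger IC: 9/(1−p) ≥ 17 + 3p/(1−p) ⇒ p ≥ (17−9)/(17−3) = 4/7.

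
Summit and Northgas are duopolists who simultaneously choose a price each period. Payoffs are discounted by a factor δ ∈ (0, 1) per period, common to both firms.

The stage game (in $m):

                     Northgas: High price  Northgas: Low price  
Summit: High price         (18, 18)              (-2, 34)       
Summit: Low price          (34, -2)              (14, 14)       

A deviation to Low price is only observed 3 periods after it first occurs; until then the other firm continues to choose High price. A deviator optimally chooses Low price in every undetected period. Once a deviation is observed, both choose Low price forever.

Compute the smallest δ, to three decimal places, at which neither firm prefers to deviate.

0.928

Deviating for the 3 undetected periods gains 34−18 = 16 per period over cooperation, then loses 18−14 = 4 per period forever once punishment starts.
Gain: 16(1 + δ + … + δ^2); loss: 4·δ^3/(1−δ).
No profitable deviation ⇔ 16(1−δ^3) ≤ 4·δ^3, i.e. δ^3 ≥ 16/(16+4) = 4/5.
Hence δ ≥ (4/5)^(1/3) ≈ 0.928.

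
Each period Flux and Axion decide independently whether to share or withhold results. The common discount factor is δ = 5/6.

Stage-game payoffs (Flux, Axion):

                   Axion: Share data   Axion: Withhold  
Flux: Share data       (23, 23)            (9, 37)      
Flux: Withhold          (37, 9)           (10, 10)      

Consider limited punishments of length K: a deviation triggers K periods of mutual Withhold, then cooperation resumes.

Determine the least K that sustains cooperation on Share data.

2

No profitable deviation requires (23−10)(δ+…+δ^K) ≥ 37−23, i.e. δ+…+δ^K ≥ 14/13 ≈ 1.0769.
With δ = 5/6, the partial sums are K=1: 0.8333, K=2: 1.5278.
K = 2 is the first length at which the sum reaches 1.0769.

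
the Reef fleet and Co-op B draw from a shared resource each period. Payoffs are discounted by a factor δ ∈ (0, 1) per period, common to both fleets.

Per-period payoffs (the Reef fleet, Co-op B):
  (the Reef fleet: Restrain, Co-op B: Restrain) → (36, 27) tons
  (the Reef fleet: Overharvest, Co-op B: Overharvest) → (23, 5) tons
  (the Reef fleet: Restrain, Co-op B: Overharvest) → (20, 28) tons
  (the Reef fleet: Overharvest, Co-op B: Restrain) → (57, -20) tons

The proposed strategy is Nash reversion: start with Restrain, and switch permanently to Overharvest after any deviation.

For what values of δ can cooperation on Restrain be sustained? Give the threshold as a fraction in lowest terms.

the Reef fleet: cooperation gives 36 each period; deviation gives 57 once then 23 forever.
  36/(1−δ) ≥ 57 + 23δ/(1−δ) ⇒ δ ≥ 21/34.
Co-op B: cooperation gives 27 each period; deviation gives 28 once then 5 forever.
  δ ≥ 1/23.
Both must hold, so the binding constraint is the Reef fleet's: δ ≥ 21/34.

21/34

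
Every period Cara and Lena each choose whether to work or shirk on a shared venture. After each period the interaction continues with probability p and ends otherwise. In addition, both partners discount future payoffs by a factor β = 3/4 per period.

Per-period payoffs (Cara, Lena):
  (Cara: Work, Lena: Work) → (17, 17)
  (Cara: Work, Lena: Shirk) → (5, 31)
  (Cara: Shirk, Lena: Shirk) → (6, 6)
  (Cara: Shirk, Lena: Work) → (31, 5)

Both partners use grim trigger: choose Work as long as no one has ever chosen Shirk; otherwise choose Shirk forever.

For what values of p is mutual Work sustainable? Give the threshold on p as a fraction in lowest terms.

56/75

Expected continuation weight on next period's payoff is β·p = 3/4·p, which plays the role of the discount factor.
Cooperation requires 3/4·p ≥ (31−17)/(31−6) = 14/25, hence p ≥ 56/75.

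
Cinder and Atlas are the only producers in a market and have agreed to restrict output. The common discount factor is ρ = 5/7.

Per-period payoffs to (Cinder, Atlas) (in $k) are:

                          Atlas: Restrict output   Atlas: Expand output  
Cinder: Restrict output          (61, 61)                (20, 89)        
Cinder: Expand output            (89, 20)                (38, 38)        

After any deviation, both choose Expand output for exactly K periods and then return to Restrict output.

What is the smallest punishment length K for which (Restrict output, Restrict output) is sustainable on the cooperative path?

No profitable deviation requires (61−38)(ρ+…+ρ^K) ≥ 89−61, i.e. ρ+…+ρ^K ≥ 28/23 ≈ 1.2174.
With ρ = 5/7, the partial sums are K=1: 0.7143, K=2: 1.2245.
K = 2 is the first length at which the sum reaches 1.2174.

2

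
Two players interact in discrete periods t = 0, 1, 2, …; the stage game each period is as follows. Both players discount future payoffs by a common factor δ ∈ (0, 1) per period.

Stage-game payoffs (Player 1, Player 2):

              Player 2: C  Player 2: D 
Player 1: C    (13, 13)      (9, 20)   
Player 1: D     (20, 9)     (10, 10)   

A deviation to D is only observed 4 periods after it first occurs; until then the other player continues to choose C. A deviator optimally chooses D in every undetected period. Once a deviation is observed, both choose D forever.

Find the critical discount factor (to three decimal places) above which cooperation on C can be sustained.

A deviator earns 20 for 4 periods, then 10 forever; cooperating earns 13 forever. Multiplying the IC by (1−δ):
13 ≥ 20(1−δ^4) + 10δ^4, so 10·δ^4 ≥ 7 and δ^4 ≥ 7/10.
δ ≥ (7/10)^(1/4) ≈ 0.915.

0.915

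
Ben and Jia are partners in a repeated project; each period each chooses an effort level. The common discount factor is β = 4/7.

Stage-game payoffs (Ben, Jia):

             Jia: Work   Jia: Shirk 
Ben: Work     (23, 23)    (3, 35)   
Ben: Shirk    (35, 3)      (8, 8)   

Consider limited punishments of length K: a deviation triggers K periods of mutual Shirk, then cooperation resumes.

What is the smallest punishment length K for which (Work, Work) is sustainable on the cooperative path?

IC: β(1−β^K)/(1−β) ≥ (35−23)/(23−8) = 4/5.
With β = 4/7: need 1 − β^K ≥ 4/5·(1−4/7)/(4/7), i.e. β^K ≤ 0.4000.
Since (4/7)^1 = 0.5714 and (4/7)^2 = 0.3265, the smallest such K is 2.

2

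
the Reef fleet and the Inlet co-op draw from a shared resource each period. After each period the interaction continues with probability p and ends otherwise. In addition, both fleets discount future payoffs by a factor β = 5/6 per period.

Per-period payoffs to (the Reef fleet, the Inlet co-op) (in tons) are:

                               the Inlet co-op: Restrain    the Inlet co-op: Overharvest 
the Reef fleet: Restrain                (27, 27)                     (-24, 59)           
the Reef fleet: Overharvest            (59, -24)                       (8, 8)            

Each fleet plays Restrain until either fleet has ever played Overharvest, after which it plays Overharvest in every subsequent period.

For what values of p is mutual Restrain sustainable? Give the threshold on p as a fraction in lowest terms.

Expected continuation weight on next period's payoff is β·p = 5/6·p, which plays the role of the discount factor.
Cooperation requires 5/6·p ≥ (59−27)/(59−8) = 32/51, hence p ≥ 64/85.

64/85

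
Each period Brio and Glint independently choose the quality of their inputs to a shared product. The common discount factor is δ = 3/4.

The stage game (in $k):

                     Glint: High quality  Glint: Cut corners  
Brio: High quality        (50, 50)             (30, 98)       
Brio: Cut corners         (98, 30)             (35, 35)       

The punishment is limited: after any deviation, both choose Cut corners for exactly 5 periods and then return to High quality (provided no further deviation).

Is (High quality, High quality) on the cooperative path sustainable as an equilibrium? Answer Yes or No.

No

A one-shot deviation gives 98 now, then 35 for 5 periods, then back to 50.
Gain from deviating: (98−50) today; loss: (50−35) in each of the next 5 periods.
No-deviation condition: (50−35)(δ+…+δ^5) ≥ 98−50, i.e. δ+…+δ^5 ≥ 16/5.
At δ = 3/4: δ+…+δ^5 = 2.2881 < 3.2000.
So cooperation is not sustainable.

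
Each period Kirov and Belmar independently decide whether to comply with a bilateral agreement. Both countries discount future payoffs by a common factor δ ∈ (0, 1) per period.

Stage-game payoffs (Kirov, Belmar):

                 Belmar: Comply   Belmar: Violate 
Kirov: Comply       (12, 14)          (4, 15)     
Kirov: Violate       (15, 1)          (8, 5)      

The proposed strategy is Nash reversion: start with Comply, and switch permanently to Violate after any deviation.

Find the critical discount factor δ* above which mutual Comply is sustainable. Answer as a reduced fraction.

3/7

For Kirov: deviation gain 15−12 = 3, per-period punishment loss 12−8 = 4. IC gives δ ≥ 3/7.
For Belmar: gain 1, loss 9 per period, so δ ≥ 1/10.
The tighter constraint is Kirov's, so cooperation needs δ ≥ 3/7.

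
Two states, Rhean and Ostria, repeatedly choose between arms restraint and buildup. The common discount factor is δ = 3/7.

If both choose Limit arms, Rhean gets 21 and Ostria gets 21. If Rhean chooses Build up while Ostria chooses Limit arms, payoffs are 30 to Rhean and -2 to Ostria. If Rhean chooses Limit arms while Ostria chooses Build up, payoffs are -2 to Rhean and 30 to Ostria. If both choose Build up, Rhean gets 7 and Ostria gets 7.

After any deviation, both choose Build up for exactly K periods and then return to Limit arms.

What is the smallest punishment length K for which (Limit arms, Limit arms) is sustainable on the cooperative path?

3

Need Σ_{k=1}^{K} δ^k ≥ (30−21)/(21−7) = 0.6429 at δ = 3/7.
At K = 2 the sum is 0.6122 < 0.6429; at K = 3 it is 0.6910 ≥ 0.6429.
So the minimum punishment length is K = 3.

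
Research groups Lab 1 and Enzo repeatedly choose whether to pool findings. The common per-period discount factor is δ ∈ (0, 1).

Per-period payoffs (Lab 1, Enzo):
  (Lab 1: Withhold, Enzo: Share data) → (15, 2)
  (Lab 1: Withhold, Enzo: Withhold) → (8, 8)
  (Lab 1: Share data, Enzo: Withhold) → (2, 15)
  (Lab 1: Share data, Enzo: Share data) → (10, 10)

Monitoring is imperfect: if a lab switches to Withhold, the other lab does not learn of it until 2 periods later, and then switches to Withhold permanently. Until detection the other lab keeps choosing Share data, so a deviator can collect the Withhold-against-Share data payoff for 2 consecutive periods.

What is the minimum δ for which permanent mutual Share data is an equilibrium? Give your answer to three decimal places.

The best deviation is to choose Withhold for all 2 undetected periods, earning 15 each, then 8 forever once detected.
Deviation value: 15(1−δ^2)/(1−δ) + 8δ^2/(1−δ); cooperation value: 10/(1−δ).
IC: 10 ≥ 15(1−δ^2) + 8δ^2 = 15 − 7δ^2.
So δ^2 ≥ 5/7, giving δ ≥ (5/7)^(1/2) ≈ 0.845.

0.845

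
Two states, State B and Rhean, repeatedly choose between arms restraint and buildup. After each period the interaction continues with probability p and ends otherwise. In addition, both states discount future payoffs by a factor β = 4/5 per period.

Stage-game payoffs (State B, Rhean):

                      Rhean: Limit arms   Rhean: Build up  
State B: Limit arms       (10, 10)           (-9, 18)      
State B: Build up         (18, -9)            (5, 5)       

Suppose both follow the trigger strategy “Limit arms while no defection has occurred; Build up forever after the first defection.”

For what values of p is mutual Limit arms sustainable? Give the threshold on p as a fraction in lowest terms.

With continuation probability p and discount β, the effective per-period discount factor is βp.
Grim-trigger IC: βp ≥ (18−10)/(18−5) = 8/13.
So p ≥ (8/13)/(4/5) = 10/13.

10/13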